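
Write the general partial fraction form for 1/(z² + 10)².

Repeated quadratic factor: (αz + β)/(z² + 10) + (γz + δ)/(z² + 10)²


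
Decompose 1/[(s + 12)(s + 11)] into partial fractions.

1/(s + 12)(s + 11) = A/(s + 12) + B/(s + 11). A = 1/(-12 + 11) = -1, B = 1/(-11 + 12) = 1
Result: -1/(s + 12) + 1/(s + 11)


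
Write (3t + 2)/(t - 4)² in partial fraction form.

(3t + 2) = P(t - 4) + Q. At t = 4: Q = 3·4 + 2 = 14. Coeff of t: P = 3
Result: 3/(t - 4) + 14/(t - 4)²


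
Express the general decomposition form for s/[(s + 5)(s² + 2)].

Linear + irreducible quadratic: A/(s + 5) + (Bs + C)/(s² + 2)


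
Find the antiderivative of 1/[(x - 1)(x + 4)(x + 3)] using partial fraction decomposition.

Cover-up: A = 1/20, B = 1/5, C = -1/4. Decomposition: (1/20)/(x - 1) + (1/5)/(x + 4) - (1/4)/(x + 3). Integrate each term: (1/20) ln|(x - 1)| + (1/5) ln|(x + 4)| - (1/4) ln|(x + 3)| + C


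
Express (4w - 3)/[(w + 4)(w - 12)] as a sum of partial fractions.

At w=-4: P = (4·(-4) - 3)/(-4 - 12) = 19/16. At w=12: Q = (4·12 - 3)/(12 + 4) = 45/16
Result: (19/16)/(w + 4) + (45/16)/(w - 12)


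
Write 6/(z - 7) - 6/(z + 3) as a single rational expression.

Common denominator (z - 7)(z + 3). Numerator: 6(z + 3) - 6(z - 7) = (6z + 18) - (6z - 42) = 60
Result: (60)/[(z - 7)(z + 3)]


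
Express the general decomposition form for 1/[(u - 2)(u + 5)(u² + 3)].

Two linear + quadratic: P/(u - 2) + Q/(u + 5) + (Ru + S)/(u² + 3)


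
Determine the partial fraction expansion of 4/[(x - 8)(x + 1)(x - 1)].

Using cover-up method: P = 4/63, Q = 2/9, R = -2/7
Result: (4/63)/(x - 8) + (2/9)/(x + 1) - (2/7)/(x - 1)


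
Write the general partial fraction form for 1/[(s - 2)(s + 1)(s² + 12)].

Two linear + quadratic: α/(s - 2) + β/(s + 1) + (γs + δ)/(s² + 12)


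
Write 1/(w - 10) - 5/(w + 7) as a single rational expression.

Common denominator (w - 10)(w + 7). Numerator: 1(w + 7) - 5(w - 10) = (w + 7) - (5w - 50) = -4w + 57
Result: (-4w + 57)/[(w - 10)(w + 7)]


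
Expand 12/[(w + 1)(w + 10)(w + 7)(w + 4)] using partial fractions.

Using Heaviside cover-up: (2/27)/(w + 1) - (2/27)/(w + 10) + (2/9)/(w + 7) - (2/9)/(w + 4)


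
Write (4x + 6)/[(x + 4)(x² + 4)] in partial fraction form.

At x=-4: α = (4·(-4) + 6)/((-4)² + 4) = -1/2. β = -α = 1/2, γ = 4 - (-4)·α = 2
Result: (-1/2)/(x + 4) + ((1/2)x + 2)/(x² + 4)


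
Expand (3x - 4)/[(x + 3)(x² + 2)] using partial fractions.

At x=-3: A = (3·(-3) - 4)/((-3)² + 2) = -13/11. B = -A = 13/11, C = 3 - (-3)·A = -6/11
Result: (-13/11)/(x + 3) + ((13/11)x - 6/11)/(x² + 2)


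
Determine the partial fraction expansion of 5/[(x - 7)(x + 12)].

5/(x - 7)(x + 12) = A/(x - 7) + B/(x + 12). A = 5/(7 + 12) = 5/19, B = 5/(-12 - 7) = -5/19
Result: (5/19)/(x - 7) - (5/19)/(x + 12)


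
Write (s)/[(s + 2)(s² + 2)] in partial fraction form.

At s=-2: P = (1·(-2) + 0)/((-2)² + 2) = -1/3. Q = -P = 1/3, R = 1 - (-2)·P = 1/3
Result: (-1/3)/(s + 2) + ((1/3)s + 1/3)/(s² + 2)


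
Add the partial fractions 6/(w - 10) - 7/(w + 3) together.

Common denominator (w - 10)(w + 3). Numerator: 6(w + 3) - 7(w - 10) = (6w + 18) - (7w - 70) = -w + 88
Result: (-w + 88)/[(w - 10)(w + 3)]


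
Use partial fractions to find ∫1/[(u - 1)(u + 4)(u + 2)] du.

Cover-up: A = 1/15, B = 1/10, C = -1/6. Decomposition: (1/15)/(u - 1) + (1/10)/(u + 4) - (1/6)/(u + 2). Integrate each term: (1/15) ln|(u - 1)| + (1/10) ln|(u + 4)| - (1/6) ln|(u + 2)| + C


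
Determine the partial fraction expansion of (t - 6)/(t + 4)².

(t - 6) = α(t + 4) + β. At t = -4: β = 1·(-4) - 6 = -10. Coeff of t: α = 1
Result: 1/(t + 4) - 10/(t + 4)²


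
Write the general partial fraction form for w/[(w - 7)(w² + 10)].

Linear + irreducible quadratic: α/(w - 7) + (βw + γ)/(w² + 10)


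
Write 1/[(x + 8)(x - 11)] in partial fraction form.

1/(x + 8)(x - 11) = α/(x + 8) + β/(x - 11). α = 1/(-8 - 11) = -1/19, β = 1/(11 + 8) = 1/19
Result: (-1/19)/(x + 8) + (1/19)/(x - 11)


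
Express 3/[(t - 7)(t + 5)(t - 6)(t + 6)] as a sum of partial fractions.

Using Heaviside cover-up: (1/52)/(t - 7) + (1/44)/(t + 5) - (1/44)/(t - 6) - (1/52)/(t + 6)


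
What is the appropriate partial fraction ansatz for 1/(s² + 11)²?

Repeated quadratic factor: (αs + β)/(s² + 11) + (γs + δ)/(s² + 11)²


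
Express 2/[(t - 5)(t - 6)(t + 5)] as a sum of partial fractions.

Using cover-up method: α = -1/5, β = 2/11, γ = 1/55
Result: (-1/5)/(t - 5) + (2/11)/(t - 6) + (1/55)/(t + 5)


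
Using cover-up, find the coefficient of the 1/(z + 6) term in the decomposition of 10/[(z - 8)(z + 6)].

Cover (z + 6), set z=-6: 10/((z - 8) at z=-6) = 10/(-14) = -5/7


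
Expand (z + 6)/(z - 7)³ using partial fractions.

(z + 6) = α(z - 7)² + β(z - 7) + γ. At z = 7: γ = 1·7 + 6 = 13. Coefficients: α = 0, β = 1
Result: 1/(z - 7)² + 13/(z - 7)³


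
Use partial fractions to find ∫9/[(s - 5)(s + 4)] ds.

Decompose: 9/[(s - 5)(s + 4)] = 1/(s - 5) - 1/(s + 4). Integrate each term: ln|(s - 5)| - ln|(s + 4)| + C


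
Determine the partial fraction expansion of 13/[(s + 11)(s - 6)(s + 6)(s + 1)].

Using Heaviside cover-up: (-13/850)/(s + 11) + (13/1428)/(s - 6) + (13/300)/(s + 6) - (13/350)/(s + 1)


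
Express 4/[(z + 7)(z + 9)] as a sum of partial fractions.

4/(z + 7)(z + 9) = P/(z + 7) + Q/(z + 9). P = 4/(-7 + 9) = 2, Q = 4/(-9 + 7) = -2
Result: 2/(z + 7) - 2/(z + 9)


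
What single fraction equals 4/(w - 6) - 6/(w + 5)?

Common denominator (w - 6)(w + 5). Numerator: 4(w + 5) - 6(w - 6) = (4w + 20) - (6w - 36) = -2w + 56
Result: (-2w + 56)/[(w - 6)(w + 5)]


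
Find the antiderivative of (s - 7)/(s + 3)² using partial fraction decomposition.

Decompose: P = 1, Q = 1·(-3) - 7 = -10, so (s - 7)/(s + 3)² = 1/(s + 3) - 10/(s + 3)². Integrate: ∫ P/(s + 3) ds = ln|(s + 3)|; ∫ Q/(s + 3)² ds = 10/(s + 3). Sum: ln|(s + 3)| + 10/(s + 3) + C


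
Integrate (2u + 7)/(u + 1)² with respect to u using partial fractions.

Decompose: α = 2, β = 2·(-1) + 7 = 5, so (2u + 7)/(u + 1)² = 2/(u + 1) + 5/(u + 1)². Integrate: ∫ α/(u + 1) du = 2 ln|(u + 1)|; ∫ β/(u + 1)² du = -5/(u + 1). Sum: 2 ln|(u + 1)| - 5/(u + 1) + C


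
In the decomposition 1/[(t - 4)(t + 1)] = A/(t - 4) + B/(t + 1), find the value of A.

Cover-up at t = 4: A = 1/(4 + 1) = 1/5


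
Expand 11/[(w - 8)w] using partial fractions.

11/(w - 8)w = α/(w - 8) + β/w. α = 11/(8 - 0) = 11/8, β = 11/(0 - 8) = -11/8
Result: (11/8)/(w - 8) - (11/8)/w


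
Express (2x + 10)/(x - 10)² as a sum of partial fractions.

(2x + 10) = P(x - 10) + Q. At x = 10: Q = 2·10 + 10 = 30. Coeff of x: P = 2
Result: 2/(x - 10) + 30/(x - 10)²


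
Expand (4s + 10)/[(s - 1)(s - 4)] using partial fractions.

At s=1: P = (4·1 + 10)/(1 - 4) = -14/3. At s=4: Q = (4·4 + 10)/(4 - 1) = 26/3
Result: (-14/3)/(s - 1) + (26/3)/(s - 4)


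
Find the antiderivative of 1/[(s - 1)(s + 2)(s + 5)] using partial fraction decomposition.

Cover-up: A = 1/18, B = -1/9, C = 1/18. Decomposition: (1/18)/(s - 1) - (1/9)/(s + 2) + (1/18)/(s + 5). Integrate each term: (1/18) ln|(s - 1)| - (1/9) ln|(s + 2)| + (1/18) ln|(s + 5)| + C


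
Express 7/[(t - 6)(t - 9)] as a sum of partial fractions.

7/(t - 6)(t - 9) = α/(t - 6) + β/(t - 9). α = 7/(6 - 9) = -7/3, β = 7/(9 - 6) = 7/3
Result: (-7/3)/(t - 6) + (7/3)/(t - 9)


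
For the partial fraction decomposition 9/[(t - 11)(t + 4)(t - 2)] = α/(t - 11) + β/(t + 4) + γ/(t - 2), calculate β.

Cover-up at t = -4: β = 9/[(-4 - 11)(-4 - 2)] = 9/[(-15)(-6)] = 9/90 = 1/10


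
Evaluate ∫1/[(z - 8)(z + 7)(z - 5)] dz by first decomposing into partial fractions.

Cover-up: P = 1/45, Q = 1/180, R = -1/36. Decomposition: (1/45)/(z - 8) + (1/180)/(z + 7) - (1/36)/(z - 5). Integrate each term: (1/45) ln|(z - 8)| + (1/180) ln|(z + 7)| - (1/36) ln|(z - 5)| + C


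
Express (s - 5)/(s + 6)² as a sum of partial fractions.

(s - 5) = A(s + 6) + B. At s = -6: B = 1·(-6) - 5 = -11. Coeff of s: A = 1
Result: 1/(s + 6) - 11/(s + 6)²


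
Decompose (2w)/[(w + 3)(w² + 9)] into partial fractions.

At w=-3: P = (2·(-3) + 0)/((-3)² + 9) = -1/3. Q = -P = 1/3, R = 2 - (-3)·P = 1
Result: (-1/3)/(w + 3) + ((1/3)w + 1)/(w² + 9)


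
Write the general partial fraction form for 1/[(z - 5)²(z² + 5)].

Repeated linear + quadratic: P/(z - 5) + Q/(z - 5)² + (Rz + S)/(z² + 5)


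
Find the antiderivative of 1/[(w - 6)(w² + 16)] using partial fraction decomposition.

Cover-up at w=6: P = 1/(6²+16) = 1/52. Coeff matching: Q = -1/52, R = -3/26. Decomposition: (1/52)/(w - 6) - ((1/52)w + 3/26)/(w² + 16). Integrate: linear → ln, quadratic → (1/2)ln + arctan: (1/52) ln|(w - 6)| - (1/104) ln(w² + 16) - (3/104) arctan(w/4) + C


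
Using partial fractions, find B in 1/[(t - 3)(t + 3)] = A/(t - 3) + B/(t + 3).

Cover-up at t = -3: B = 1/(-3 - 3) = -1/6


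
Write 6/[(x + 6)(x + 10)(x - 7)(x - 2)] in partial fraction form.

Using Heaviside cover-up: (3/208)/(x + 6) - (1/136)/(x + 10) + (6/1105)/(x - 7) - (1/80)/(x - 2)


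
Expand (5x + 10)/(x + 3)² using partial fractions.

(5x + 10) = α(x + 3) + β. At x = -3: β = 5·(-3) + 10 = -5. Coeff of x: α = 5
Result: 5/(x + 3) - 5/(x + 3)²


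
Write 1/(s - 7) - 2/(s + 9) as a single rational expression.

Common denominator (s - 7)(s + 9). Numerator: 1(s + 9) - 2(s - 7) = (s + 9) - (2s - 14) = -s + 23
Result: (-s + 23)/[(s - 7)(s + 9)]


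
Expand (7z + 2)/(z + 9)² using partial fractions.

(7z + 2) = A(z + 9) + B. At z = -9: B = 7·(-9) + 2 = -61. Coeff of z: A = 7
Result: 7/(z + 9) - 61/(z + 9)²


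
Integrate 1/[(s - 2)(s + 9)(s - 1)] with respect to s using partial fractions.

Cover-up: A = 1/11, B = 1/110, C = -1/10. Decomposition: (1/11)/(s - 2) + (1/110)/(s + 9) - (1/10)/(s - 1). Integrate each term: (1/11) ln|(s - 2)| + (1/110) ln|(s + 9)| - (1/10) ln|(s - 1)| + C


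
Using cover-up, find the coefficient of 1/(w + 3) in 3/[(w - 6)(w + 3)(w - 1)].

Cover (w + 3), set w=-3: 3/[(-3 - 6)(-3 - 1)] = 1/12


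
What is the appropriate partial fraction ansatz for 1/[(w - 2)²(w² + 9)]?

Repeated linear + quadratic: P/(w - 2) + Q/(w - 2)² + (Rw + S)/(w² + 9)


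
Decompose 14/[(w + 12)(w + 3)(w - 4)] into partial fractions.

Using cover-up method: A = 7/72, B = -2/9, C = 1/8
Result: (7/72)/(w + 12) - (2/9)/(w + 3) + (1/8)/(w - 4)


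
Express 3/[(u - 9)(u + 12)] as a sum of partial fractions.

3/(u - 9)(u + 12) = A/(u - 9) + B/(u + 12). A = 3/(9 + 12) = 1/7, B = 3/(-12 - 9) = -1/7
Result: (1/7)/(u - 9) - (1/7)/(u + 12)


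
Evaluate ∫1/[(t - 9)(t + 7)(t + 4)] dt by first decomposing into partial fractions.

Cover-up: α = 1/208, β = 1/48, γ = -1/39. Decomposition: (1/208)/(t - 9) + (1/48)/(t + 7) - (1/39)/(t + 4). Integrate each term: (1/208) ln|(t - 9)| + (1/48) ln|(t + 7)| - (1/39) ln|(t + 4)| + C


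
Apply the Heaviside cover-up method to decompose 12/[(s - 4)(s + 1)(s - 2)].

Cover (s - 4), s=4: A = 12/[(4 + 1)(4 - 2)] = 6/5. Cover (s + 1), s=-1: B = 12/[(-1 - 4)(-1 - 2)] = 4/5. Cover (s - 2), s=2: C = 12/[(2 - 4)(2 + 1)] = -2.
Result: (6/5)/(s - 4) + (4/5)/(s + 1) - 2/(s - 2)


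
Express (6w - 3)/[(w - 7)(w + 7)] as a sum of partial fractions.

At w=7: A = (6·7 - 3)/(7 + 7) = 39/14. At w=-7: B = (6·(-7) - 3)/(-7 - 7) = 45/14
Result: (39/14)/(w - 7) + (45/14)/(w + 7)


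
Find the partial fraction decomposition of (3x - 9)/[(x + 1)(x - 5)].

At x=-1: P = (3·(-1) - 9)/(-1 - 5) = 2. At x=5: Q = (3·5 - 9)/(5 + 1) = 1
Result: 2/(x + 1) + 1/(x - 5)


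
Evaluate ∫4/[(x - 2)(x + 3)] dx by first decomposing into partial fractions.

Decompose: 4/[(x - 2)(x + 3)] = (4/5)/(x - 2) - (4/5)/(x + 3). Integrate each term: (4/5) ln|(x - 2)| - (4/5) ln|(x + 3)| + C


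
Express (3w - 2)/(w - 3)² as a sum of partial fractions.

(3w - 2) = α(w - 3) + β. At w = 3: β = 3·3 - 2 = 7. Coeff of w: α = 3
Result: 3/(w - 3) + 7/(w - 3)²


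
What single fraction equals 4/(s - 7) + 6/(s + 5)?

Common denominator (s - 7)(s + 5). Numerator: 4(s + 5) + 6(s - 7) = (4s + 20) + (6s - 42) = 10s - 22
Result: (10s - 22)/[(s - 7)(s + 5)]


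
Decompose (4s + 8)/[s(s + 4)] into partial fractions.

At s=0: A = (4·0 + 8)/(0 + 4) = 2. At s=-4: B = (4·(-4) + 8)/(-4 - 0) = 2
Result: 2/s + 2/(s + 4)


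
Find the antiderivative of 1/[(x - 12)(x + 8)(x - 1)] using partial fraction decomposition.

Cover-up: P = 1/220, Q = 1/180, R = -1/99. Decomposition: (1/220)/(x - 12) + (1/180)/(x + 8) - (1/99)/(x - 1). Integrate each term: (1/220) ln|(x - 12)| + (1/180) ln|(x + 8)| - (1/99) ln|(x - 1)| + C


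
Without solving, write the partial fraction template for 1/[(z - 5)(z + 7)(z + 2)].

Three distinct linear factors: A/(z - 5) + B/(z + 7) + C/(z + 2)


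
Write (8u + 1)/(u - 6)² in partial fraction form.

(8u + 1) = P(u - 6) + Q. At u = 6: Q = 8·6 + 1 = 49. Coeff of u: P = 8
Result: 8/(u - 6) + 49/(u - 6)²


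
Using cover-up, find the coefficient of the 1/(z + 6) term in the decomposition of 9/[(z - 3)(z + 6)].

Cover (z + 6), set z=-6: 9/((z - 3) at z=-6) = 9/(-9) = -1


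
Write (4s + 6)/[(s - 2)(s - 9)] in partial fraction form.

At s=2: P = (4·2 + 6)/(2 - 9) = -2. At s=9: Q = (4·9 + 6)/(9 - 2) = 6
Result: -2/(s - 2) + 6/(s - 9)


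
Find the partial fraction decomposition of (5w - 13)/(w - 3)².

(5w - 13) = α(w - 3) + β. At w = 3: β = 5·3 - 13 = 2. Coeff of w: α = 5
Result: 5/(w - 3) + 2/(w - 3)²


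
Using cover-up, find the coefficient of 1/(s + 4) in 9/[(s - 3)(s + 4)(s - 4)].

Cover (s + 4), set s=-4: 9/[(-4 - 3)(-4 - 4)] = 9/56


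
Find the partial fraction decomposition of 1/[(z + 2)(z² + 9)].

Cover-up at z = -2: A = 1/((-2)² + 9) = 1/13. Then B = -A = -1/13, C = -A·(0 - 2) = 2/13
Result: (1/13)/(z + 2) - ((1/13)z - 2/13)/(z² + 9)


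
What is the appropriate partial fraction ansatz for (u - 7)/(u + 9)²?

Repeated linear factor: A/(u + 9) + B/(u + 9)²


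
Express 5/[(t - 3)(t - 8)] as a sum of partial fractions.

5/(t - 3)(t - 8) = P/(t - 3) + Q/(t - 8). P = 5/(3 - 8) = -1, Q = 5/(8 - 3) = 1
Result: -1/(t - 3) + 1/(t - 8)


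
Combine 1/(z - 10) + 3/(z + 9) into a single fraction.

Common denominator (z - 10)(z + 9). Numerator: 1(z + 9) + 3(z - 10) = (z + 9) + (3z - 30) = 4z - 21
Result: (4z - 21)/[(z - 10)(z + 9)]


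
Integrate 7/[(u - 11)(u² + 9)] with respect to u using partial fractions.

Cover-up at u=11: α = 7/(11²+9) = 7/130. Coeff matching: β = -7/130, γ = -77/130. Decomposition: (7/130)/(u - 11) - ((7/130)u + 77/130)/(u² + 9). Integrate: linear → ln, quadratic → (1/2)ln + arctan: (7/130) ln|(u - 11)| - (7/260) ln(u² + 9) - (77/390) arctan(u/3) + C


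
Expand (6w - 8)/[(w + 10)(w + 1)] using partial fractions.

At w=-10: α = (6·(-10) - 8)/(-10 + 1) = 68/9. At w=-1: β = (6·(-1) - 8)/(-1 + 10) = -14/9
Result: (68/9)/(w + 10) - (14/9)/(w + 1)


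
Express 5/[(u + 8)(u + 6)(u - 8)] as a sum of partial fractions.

Using cover-up method: P = 5/32, Q = -5/28, R = 5/224
Result: (5/32)/(u + 8) - (5/28)/(u + 6) + (5/224)/(u - 8)


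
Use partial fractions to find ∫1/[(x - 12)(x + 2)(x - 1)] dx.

Cover-up: A = 1/154, B = 1/42, C = -1/33. Decomposition: (1/154)/(x - 12) + (1/42)/(x + 2) - (1/33)/(x - 1). Integrate each term: (1/154) ln|(x - 12)| + (1/42) ln|(x + 2)| - (1/33) ln|(x - 1)| + C


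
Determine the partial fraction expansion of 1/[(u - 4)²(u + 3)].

Cover-up at u=-3: γ = 1/(-3 - 4)² = 1/49. Cover-up at u=4: β = 1/(4 + 3) = 1/7. Comparing u² coeff: α = -γ = -1/49
Result: (-1/49)/(u - 4) + (1/7)/(u - 4)² + (1/49)/(u + 3)


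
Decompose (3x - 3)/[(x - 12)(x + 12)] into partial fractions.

At x=12: α = (3·12 - 3)/(12 + 12) = 11/8. At x=-12: β = (3·(-12) - 3)/(-12 - 12) = 13/8
Result: (11/8)/(x - 12) + (13/8)/(x + 12)


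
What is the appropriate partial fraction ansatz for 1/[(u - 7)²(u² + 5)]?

Repeated linear + quadratic: A/(u - 7) + B/(u - 7)² + (Cu + D)/(u² + 5)


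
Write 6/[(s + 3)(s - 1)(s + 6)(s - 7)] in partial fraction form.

Using Heaviside cover-up: (1/20)/(s + 3) - (1/28)/(s - 1) - (2/91)/(s + 6) + (1/130)/(s - 7)


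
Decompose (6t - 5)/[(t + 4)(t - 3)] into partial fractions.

At t=-4: P = (6·(-4) - 5)/(-4 - 3) = 29/7. At t=3: Q = (6·3 - 5)/(3 + 4) = 13/7
Result: (29/7)/(t + 4) + (13/7)/(t - 3)


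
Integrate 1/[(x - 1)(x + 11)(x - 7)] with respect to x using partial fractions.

Cover-up: P = -1/72, Q = 1/216, R = 1/108. Decomposition: (-1/72)/(x - 1) + (1/216)/(x + 11) + (1/108)/(x - 7). Integrate each term: (-1/72) ln|(x - 1)| + (1/216) ln|(x + 11)| + (1/108) ln|(x - 7)| + C


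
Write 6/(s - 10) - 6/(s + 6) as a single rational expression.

Common denominator (s - 10)(s + 6). Numerator: 6(s + 6) - 6(s - 10) = (6s + 36) - (6s - 60) = 96
Result: (96)/[(s - 10)(s + 6)]


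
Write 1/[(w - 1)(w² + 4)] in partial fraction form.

Cover-up at w = 1: P = 1/(1² + 4) = 1/5. Then Q = -P = -1/5, R = -P·(0 + 1) = -1/5
Result: (1/5)/(w - 1) - ((1/5)w + 1/5)/(w² + 4)


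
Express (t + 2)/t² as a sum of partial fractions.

(t + 2) = αt + β. At t = 0: β = 1·0 + 2 = 2. Coeff of t: α = 1
Result: 1/t + 2/t²


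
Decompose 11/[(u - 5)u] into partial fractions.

11/(u - 5)u = P/(u - 5) + Q/u. P = 11/(5 - 0) = 11/5, Q = 11/(0 - 5) = -11/5
Result: (11/5)/(u - 5) - (11/5)/u


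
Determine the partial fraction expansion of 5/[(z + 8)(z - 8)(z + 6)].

Using cover-up method: A = 5/32, B = 5/224, C = -5/28
Result: (5/32)/(z + 8) + (5/224)/(z - 8) - (5/28)/(z + 6)


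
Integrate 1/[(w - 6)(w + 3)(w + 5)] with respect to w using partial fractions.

Cover-up: P = 1/99, Q = -1/18, R = 1/22. Decomposition: (1/99)/(w - 6) - (1/18)/(w + 3) + (1/22)/(w + 5). Integrate each term: (1/99) ln|(w - 6)| - (1/18) ln|(w + 3)| + (1/22) ln|(w + 5)| + C


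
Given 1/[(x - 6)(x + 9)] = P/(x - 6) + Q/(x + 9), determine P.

Cover-up at x = 6: P = 1/(6 + 9) = 1/15


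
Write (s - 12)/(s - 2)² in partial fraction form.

(s - 12) = P(s - 2) + Q. At s = 2: Q = 1·2 - 12 = -10. Coeff of s: P = 1
Result: 1/(s - 2) - 10/(s - 2)²


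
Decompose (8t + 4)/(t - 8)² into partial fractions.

(8t + 4) = α(t - 8) + β. At t = 8: β = 8·8 + 4 = 68. Coeff of t: α = 8
Result: 8/(t - 8) + 68/(t - 8)²


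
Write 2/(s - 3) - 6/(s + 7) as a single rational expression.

Common denominator (s - 3)(s + 7). Numerator: 2(s + 7) - 6(s - 3) = (2s + 14) - (6s - 18) = -4s + 32
Result: (-4s + 32)/[(s - 3)(s + 7)]


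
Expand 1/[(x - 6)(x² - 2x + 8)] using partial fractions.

Cover-up at x = 6: P = 1/(6² - 2·6 + 8) = 1/32. Then Q = -P = -1/32, R = -P·(-2 + 6) = -1/8
Result: (1/32)/(x - 6) - ((1/32)x + 1/8)/(x² - 2x + 8)


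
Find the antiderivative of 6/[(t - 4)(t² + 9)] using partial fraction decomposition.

Cover-up at t=4: P = 6/(4²+9) = 6/25. Coeff matching: Q = -6/25, R = -24/25. Decomposition: (6/25)/(t - 4) - ((6/25)t + 24/25)/(t² + 9). Integrate: linear → ln, quadratic → (1/2)ln + arctan: (6/25) ln|(t - 4)| - (3/25) ln(t² + 9) - (8/25) arctan(t/3) + C


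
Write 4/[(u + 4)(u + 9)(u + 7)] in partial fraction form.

Using cover-up method: α = 4/15, β = 2/5, γ = -2/3
Result: (4/15)/(u + 4) + (2/5)/(u + 9) - (2/3)/(u + 7)


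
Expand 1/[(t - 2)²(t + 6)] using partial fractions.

Cover-up at t=-6: C = 1/(-6 - 2)² = 1/64. Cover-up at t=2: B = 1/(2 + 6) = 1/8. Comparing t² coeff: A = -C = -1/64
Result: (-1/64)/(t - 2) + (1/8)/(t - 2)² + (1/64)/(t + 6)


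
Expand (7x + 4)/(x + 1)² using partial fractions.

(7x + 4) = P(x + 1) + Q. At x = -1: Q = 7·(-1) + 4 = -3. Coeff of x: P = 7
Result: 7/(x + 1) - 3/(x + 1)²


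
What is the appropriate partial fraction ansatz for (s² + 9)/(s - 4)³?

Repeated linear factor (power 3): A/(s - 4) + B/(s - 4)² + C/(s - 4)³


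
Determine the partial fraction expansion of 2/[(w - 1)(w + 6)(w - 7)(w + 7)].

Using Heaviside cover-up: (-1/168)/(w - 1) + (2/91)/(w + 6) + (1/546)/(w - 7) - (1/56)/(w + 7)


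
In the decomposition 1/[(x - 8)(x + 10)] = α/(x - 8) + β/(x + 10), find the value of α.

Cover-up at x = 8: α = 1/(8 + 10) = 1/18


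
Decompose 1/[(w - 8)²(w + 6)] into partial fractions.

Cover-up at w=-6: γ = 1/(-6 - 8)² = 1/196. Cover-up at w=8: β = 1/(8 + 6) = 1/14. Comparing w² coeff: α = -γ = -1/196
Result: (-1/196)/(w - 8) + (1/14)/(w - 8)² + (1/196)/(w + 6)


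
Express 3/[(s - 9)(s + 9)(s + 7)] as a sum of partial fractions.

Using cover-up method: α = 1/96, β = 1/12, γ = -3/32
Result: (1/96)/(s - 9) + (1/12)/(s + 9) - (3/32)/(s + 7)


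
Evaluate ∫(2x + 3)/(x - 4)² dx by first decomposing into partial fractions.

Decompose: A = 2, B = 2·4 + 3 = 11, so (2x + 3)/(x - 4)² = 2/(x - 4) + 11/(x - 4)². Integrate: ∫ A/(x - 4) dx = 2 ln|(x - 4)|; ∫ B/(x - 4)² dx = -11/(x - 4). Sum: 2 ln|(x - 4)| - 11/(x - 4) + C


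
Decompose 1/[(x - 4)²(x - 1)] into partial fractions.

Cover-up at x=1: R = 1/(1 - 4)² = 1/9. Cover-up at x=4: Q = 1/(4 - 1) = 1/3. Comparing x² coeff: P = -R = -1/9
Result: (-1/9)/(x - 4) + (1/3)/(x - 4)² + (1/9)/(x - 1)


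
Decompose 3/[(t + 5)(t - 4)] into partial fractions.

3/(t + 5)(t - 4) = A/(t + 5) + B/(t - 4). A = 3/(-5 - 4) = -1/3, B = 3/(4 + 5) = 1/3
Result: (-1/3)/(t + 5) + (1/3)/(t - 4)


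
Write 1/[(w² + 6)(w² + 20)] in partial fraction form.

Coefficient matching gives P = R = 0, Q = 1/(20-6) = 1/14, S = -Q = -1/14
Result: (1/14)/(w² + 6) - (1/14)/(w² + 20)


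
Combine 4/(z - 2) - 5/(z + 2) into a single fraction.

Common denominator (z - 2)(z + 2). Numerator: 4(z + 2) - 5(z - 2) = (4z + 8) - (5z - 10) = -z + 18
Result: (-z + 18)/[(z - 2)(z + 2)]


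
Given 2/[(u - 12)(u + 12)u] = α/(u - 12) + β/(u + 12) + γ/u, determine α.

Cover-up at u = 12: α = 2/[(12 + 12)(12 - 0)] = 2/[(24)(12)] = 2/288 = 1/144


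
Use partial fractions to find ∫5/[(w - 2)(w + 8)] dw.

Decompose: 5/[(w - 2)(w + 8)] = (1/2)/(w - 2) - (1/2)/(w + 8). Integrate each term: (1/2) ln|(w - 2)| - (1/2) ln|(w + 8)| + C


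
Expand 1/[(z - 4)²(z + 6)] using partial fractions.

Cover-up at z=-6: C = 1/(-6 - 4)² = 1/100. Cover-up at z=4: B = 1/(4 + 6) = 1/10. Comparing z² coeff: A = -C = -1/100
Result: (-1/100)/(z - 4) + (1/10)/(z - 4)² + (1/100)/(z + 6)


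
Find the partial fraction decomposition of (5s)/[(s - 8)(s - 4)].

At s=8: A = (5·8 + 0)/(8 - 4) = 10. At s=4: B = (5·4 + 0)/(4 - 8) = -5
Result: 10/(s - 8) - 5/(s - 4)


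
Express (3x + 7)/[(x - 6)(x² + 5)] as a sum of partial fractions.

At x=6: P = (3·6 + 7)/(6² + 5) = 25/41. Q = -P = -25/41, R = 3 - 6·P = -27/41
Result: (25/41)/(x - 6) - ((25/41)x + 27/41)/(x² + 5)


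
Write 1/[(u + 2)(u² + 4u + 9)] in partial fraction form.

Cover-up at u = -2: α = 1/((-2)² + 4·(-2) + 9) = 1/5. Then β = -α = -1/5, γ = -α·(4 - 2) = -2/5
Result: (1/5)/(u + 2) - ((1/5)u + 2/5)/(u² + 4u + 9)


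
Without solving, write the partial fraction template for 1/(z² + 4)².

Repeated quadratic factor: (Pz + Q)/(z² + 4) + (Rz + S)/(z² + 4)²


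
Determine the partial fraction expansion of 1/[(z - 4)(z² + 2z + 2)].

Cover-up at z = 4: α = 1/(4² + 2·4 + 2) = 1/26. Then β = -α = -1/26, γ = -α·(2 + 4) = -3/13
Result: (1/26)/(z - 4) - ((1/26)z + 3/13)/(z² + 2z + 2)


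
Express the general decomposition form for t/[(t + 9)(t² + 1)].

Linear + irreducible quadratic: P/(t + 9) + (Qt + R)/(t² + 1)


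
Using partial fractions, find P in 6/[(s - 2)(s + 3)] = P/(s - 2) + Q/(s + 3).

Cover-up at s = 2: P = 6/(2 + 3) = 6/5


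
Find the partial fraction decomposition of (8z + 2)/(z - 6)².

(8z + 2) = A(z - 6) + B. At z = 6: B = 8·6 + 2 = 50. Coeff of z: A = 8
Result: 8/(z - 6) + 50/(z - 6)²


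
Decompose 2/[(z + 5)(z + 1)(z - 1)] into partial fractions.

Using cover-up method: α = 1/12, β = -1/4, γ = 1/6
Result: (1/12)/(z + 5) - (1/4)/(z + 1) + (1/6)/(z - 1)


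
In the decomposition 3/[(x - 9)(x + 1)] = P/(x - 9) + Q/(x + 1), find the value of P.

Cover-up at x = 9: P = 3/(9 + 1) = 3/10


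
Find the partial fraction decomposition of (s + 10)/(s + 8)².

(s + 10) = P(s + 8) + Q. At s = -8: Q = 1·(-8) + 10 = 2. Coeff of s: P = 1
Result: 1/(s + 8) + 2/(s + 8)²


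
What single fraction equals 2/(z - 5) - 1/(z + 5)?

Common denominator (z - 5)(z + 5). Numerator: 2(z + 5) - 1(z - 5) = (2z + 10) - (z - 5) = z + 15
Result: (z + 15)/[(z - 5)(z + 5)]


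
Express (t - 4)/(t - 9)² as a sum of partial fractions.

(t - 4) = A(t - 9) + B. At t = 9: B = 1·9 - 4 = 5. Coeff of t: A = 1
Result: 1/(t - 9) + 5/(t - 9)²


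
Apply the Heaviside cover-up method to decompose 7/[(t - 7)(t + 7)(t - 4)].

Cover (t - 7), t=7: α = 7/[(7 + 7)(7 - 4)] = 1/6. Cover (t + 7), t=-7: β = 7/[(-7 - 7)(-7 - 4)] = 1/22. Cover (t - 4), t=4: γ = 7/[(4 - 7)(4 + 7)] = -7/33.
Result: (1/6)/(t - 7) + (1/22)/(t + 7) - (7/33)/(t - 4)


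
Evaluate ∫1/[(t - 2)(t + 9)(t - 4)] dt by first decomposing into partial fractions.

Cover-up: A = -1/22, B = 1/143, C = 1/26. Decomposition: (-1/22)/(t - 2) + (1/143)/(t + 9) + (1/26)/(t - 4). Integrate each term: (-1/22) ln|(t - 2)| + (1/143) ln|(t + 9)| + (1/26) ln|(t - 4)| + C


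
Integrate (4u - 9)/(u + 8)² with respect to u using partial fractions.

Decompose: α = 4, β = 4·(-8) - 9 = -41, so (4u - 9)/(u + 8)² = 4/(u + 8) - 41/(u + 8)². Integrate: ∫ α/(u + 8) du = 4 ln|(u + 8)|; ∫ β/(u + 8)² du = 41/(u + 8). Sum: 4 ln|(u + 8)| + 41/(u + 8) + C


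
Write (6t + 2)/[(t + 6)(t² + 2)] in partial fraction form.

At t=-6: P = (6·(-6) + 2)/((-6)² + 2) = -17/19. Q = -P = 17/19, R = 6 - (-6)·P = 12/19
Result: (-17/19)/(t + 6) + ((17/19)t + 12/19)/(t² + 2)


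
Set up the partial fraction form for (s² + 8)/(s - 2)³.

Repeated linear factor (power 3): α/(s - 2) + β/(s - 2)² + γ/(s - 2)³


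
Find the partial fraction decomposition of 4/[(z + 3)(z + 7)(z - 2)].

Using cover-up method: P = -1/5, Q = 1/9, R = 4/45
Result: (-1/5)/(z + 3) + (1/9)/(z + 7) + (4/45)/(z - 2)


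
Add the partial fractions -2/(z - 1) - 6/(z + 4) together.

Common denominator (z - 1)(z + 4). Numerator: -2(z + 4) - 6(z - 1) = (-2z - 8) - (6z - 6) = -8z - 2
Result: (-8z - 2)/[(z - 1)(z + 4)]


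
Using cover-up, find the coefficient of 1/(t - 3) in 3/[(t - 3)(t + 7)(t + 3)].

Cover (t - 3), set t=3: 3/[(3 + 7)(3 + 3)] = 1/20


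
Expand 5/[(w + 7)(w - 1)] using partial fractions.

5/(w + 7)(w - 1) = P/(w + 7) + Q/(w - 1). P = 5/(-7 - 1) = -5/8, Q = 5/(1 + 7) = 5/8
Result: (-5/8)/(w + 7) + (5/8)/(w - 1)


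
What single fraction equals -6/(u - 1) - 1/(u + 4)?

Common denominator (u - 1)(u + 4). Numerator: -6(u + 4) - 1(u - 1) = (-6u - 24) - (u - 1) = -7u - 23
Result: (-7u - 23)/[(u - 1)(u + 4)]


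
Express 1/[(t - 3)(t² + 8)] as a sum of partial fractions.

Cover-up at t = 3: α = 1/(3² + 8) = 1/17. Then β = -α = -1/17, γ = -α·(0 + 3) = -3/17
Result: (1/17)/(t - 3) - ((1/17)t + 3/17)/(t² + 8)


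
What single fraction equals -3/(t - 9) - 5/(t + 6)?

Common denominator (t - 9)(t + 6). Numerator: -3(t + 6) - 5(t - 9) = (-3t - 18) - (5t - 45) = -8t + 27
Result: (-8t + 27)/[(t - 9)(t + 6)]


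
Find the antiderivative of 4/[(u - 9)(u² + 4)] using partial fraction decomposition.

Cover-up at u=9: A = 4/(9²+4) = 4/85. Coeff matching: B = -4/85, C = -36/85. Decomposition: (4/85)/(u - 9) - ((4/85)u + 36/85)/(u² + 4). Integrate: linear → ln, quadratic → (1/2)ln + arctan: (4/85) ln|(u - 9)| - (2/85) ln(u² + 4) - (18/85) arctan(u/2) + C


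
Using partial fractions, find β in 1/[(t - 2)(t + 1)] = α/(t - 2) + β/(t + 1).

Cover-up at t = -1: β = 1/(-1 - 2) = -1/3


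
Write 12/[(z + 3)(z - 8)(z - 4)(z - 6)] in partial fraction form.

Using Heaviside cover-up: (-4/231)/(z + 3) + (3/22)/(z - 8) + (3/14)/(z - 4) - (1/3)/(z - 6)


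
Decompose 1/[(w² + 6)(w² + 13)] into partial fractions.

Coefficient matching gives α = γ = 0, β = 1/(13-6) = 1/7, δ = -β = -1/7
Result: (1/7)/(w² + 6) - (1/7)/(w² + 13)


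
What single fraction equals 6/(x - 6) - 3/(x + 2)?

Common denominator (x - 6)(x + 2). Numerator: 6(x + 2) - 3(x - 6) = (6x + 12) - (3x - 18) = 3x + 30
Result: (3x + 30)/[(x - 6)(x + 2)]


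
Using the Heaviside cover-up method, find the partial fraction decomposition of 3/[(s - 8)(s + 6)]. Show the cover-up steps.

Cover (s - 8): set s=8, get P = 3/(8 + 6) = 3/14. Cover (s + 6): set s=-6, get Q = 3/(-6 - 8) = -3/14.
Result: (3/14)/(s - 8) - (3/14)/(s + 6)


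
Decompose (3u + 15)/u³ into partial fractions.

(3u + 15) = Au² + Bu + C. At u = 0: C = 3·0 + 15 = 15. Coefficients: A = 0, B = 3
Result: 3/u² + 15/u³


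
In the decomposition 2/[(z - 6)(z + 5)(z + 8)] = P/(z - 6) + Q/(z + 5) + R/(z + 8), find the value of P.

Cover-up at z = 6: P = 2/[(6 + 5)(6 + 8)] = 2/[(11)(14)] = 2/154 = 1/77


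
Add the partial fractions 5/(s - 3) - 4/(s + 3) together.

Common denominator (s - 3)(s + 3). Numerator: 5(s + 3) - 4(s - 3) = (5s + 15) - (4s - 12) = s + 27
Result: (s + 27)/[(s - 3)(s + 3)]


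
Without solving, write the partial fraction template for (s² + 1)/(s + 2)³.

Repeated linear factor (power 3): A/(s + 2) + B/(s + 2)² + C/(s + 2)³


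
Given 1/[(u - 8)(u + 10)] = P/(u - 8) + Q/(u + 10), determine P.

Cover-up at u = 8: P = 1/(8 + 10) = 1/18


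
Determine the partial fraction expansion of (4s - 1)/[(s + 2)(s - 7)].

At s=-2: A = (4·(-2) - 1)/(-2 - 7) = 1. At s=7: B = (4·7 - 1)/(7 + 2) = 3
Result: 1/(s + 2) + 3/(s - 7)


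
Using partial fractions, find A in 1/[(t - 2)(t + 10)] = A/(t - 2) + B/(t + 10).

Cover-up at t = 2: A = 1/(2 + 10) = 1/12


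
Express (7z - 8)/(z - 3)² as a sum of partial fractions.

(7z - 8) = A(z - 3) + B. At z = 3: B = 7·3 - 8 = 13. Coeff of z: A = 7
Result: 7/(z - 3) + 13/(z - 3)²


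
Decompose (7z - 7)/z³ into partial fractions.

(7z - 7) = Pz² + Qz + R. At z = 0: R = 7·0 - 7 = -7. Coefficients: P = 0, Q = 7
Result: 7/z² - 7/z³


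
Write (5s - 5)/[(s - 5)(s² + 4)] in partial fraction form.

At s=5: α = (5·5 - 5)/(5² + 4) = 20/29. β = -α = -20/29, γ = 5 - 5·α = 45/29
Result: (20/29)/(s - 5) - ((20/29)s - 45/29)/(s² + 4)


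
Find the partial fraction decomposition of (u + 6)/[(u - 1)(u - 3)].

At u=1: P = (1·1 + 6)/(1 - 3) = -7/2. At u=3: Q = (1·3 + 6)/(3 - 1) = 9/2
Result: (-7/2)/(u - 1) + (9/2)/(u - 3)


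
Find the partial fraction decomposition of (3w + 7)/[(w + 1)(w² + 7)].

At w=-1: P = (3·(-1) + 7)/((-1)² + 7) = 1/2. Q = -P = -1/2, R = 3 - (-1)·P = 7/2
Result: (1/2)/(w + 1) - ((1/2)w - 7/2)/(w² + 7)


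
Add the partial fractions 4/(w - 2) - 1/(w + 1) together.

Common denominator (w - 2)(w + 1). Numerator: 4(w + 1) - 1(w - 2) = (4w + 4) - (w - 2) = 3w + 6
Result: (3w + 6)/[(w - 2)(w + 1)]


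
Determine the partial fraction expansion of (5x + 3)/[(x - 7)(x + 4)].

At x=7: P = (5·7 + 3)/(7 + 4) = 38/11. At x=-4: Q = (5·(-4) + 3)/(-4 - 7) = 17/11
Result: (38/11)/(x - 7) + (17/11)/(x + 4)


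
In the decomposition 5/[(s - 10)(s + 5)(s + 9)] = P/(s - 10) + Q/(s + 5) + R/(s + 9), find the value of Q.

Cover-up at s = -5: Q = 5/[(-5 - 10)(-5 + 9)] = 5/[(-15)(4)] = -5/60 = -1/12


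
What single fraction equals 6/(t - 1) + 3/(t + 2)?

Common denominator (t - 1)(t + 2). Numerator: 6(t + 2) + 3(t - 1) = (6t + 12) + (3t - 3) = 9t + 9
Result: (9t + 9)/[(t - 1)(t + 2)]


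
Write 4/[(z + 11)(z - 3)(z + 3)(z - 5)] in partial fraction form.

Using Heaviside cover-up: (-1/448)/(z + 11) - (1/42)/(z - 3) + (1/96)/(z + 3) + (1/64)/(z - 5)


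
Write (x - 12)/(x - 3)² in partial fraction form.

(x - 12) = P(x - 3) + Q. At x = 3: Q = 1·3 - 12 = -9. Coeff of x: P = 1
Result: 1/(x - 3) - 9/(x - 3)²


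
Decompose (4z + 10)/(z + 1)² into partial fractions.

(4z + 10) = P(z + 1) + Q. At z = -1: Q = 4·(-1) + 10 = 6. Coeff of z: P = 4
Result: 4/(z + 1) + 6/(z + 1)²


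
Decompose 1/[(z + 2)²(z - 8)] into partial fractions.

Cover-up at z=8: R = 1/(8 + 2)² = 1/100. Cover-up at z=-2: Q = 1/(-2 - 8) = -1/10. Comparing z² coeff: P = -R = -1/100
Result: (-1/100)/(z + 2) - (1/10)/(z + 2)² + (1/100)/(z - 8)


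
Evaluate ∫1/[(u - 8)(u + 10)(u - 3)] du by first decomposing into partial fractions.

Cover-up: P = 1/90, Q = 1/234, R = -1/65. Decomposition: (1/90)/(u - 8) + (1/234)/(u + 10) - (1/65)/(u - 3). Integrate each term: (1/90) ln|(u - 8)| + (1/234) ln|(u + 10)| - (1/65) ln|(u - 3)| + C


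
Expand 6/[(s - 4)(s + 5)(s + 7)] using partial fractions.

Using cover-up method: α = 2/33, β = -1/3, γ = 3/11
Result: (2/33)/(s - 4) - (1/3)/(s + 5) + (3/11)/(s + 7)


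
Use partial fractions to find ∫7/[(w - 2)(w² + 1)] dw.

Cover-up at w=2: P = 7/(2²+1) = 7/5. Coeff matching: Q = -7/5, R = -14/5. Decomposition: (7/5)/(w - 2) - ((7/5)w + 14/5)/(w² + 1). Integrate: linear → ln, quadratic → (1/2)ln + arctan: (7/5) ln|(w - 2)| - (7/10) ln(w² + 1) - (14/5) arctan(w) + C


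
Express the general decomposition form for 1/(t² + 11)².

Repeated quadratic factor: (αt + β)/(t² + 11) + (γt + δ)/(t² + 11)²


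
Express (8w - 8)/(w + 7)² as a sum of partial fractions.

(8w - 8) = P(w + 7) + Q. At w = -7: Q = 8·(-7) - 8 = -64. Coeff of w: P = 8
Result: 8/(w + 7) - 64/(w + 7)²


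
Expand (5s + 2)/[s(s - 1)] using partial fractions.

At s=0: A = (5·0 + 2)/(0 - 1) = -2. At s=1: B = (5·1 + 2)/(1 - 0) = 7
Result: -2/s + 7/(s - 1)


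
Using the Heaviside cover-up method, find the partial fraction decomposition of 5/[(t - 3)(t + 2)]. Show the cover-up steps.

Cover (t - 3): set t=3, get P = 5/(3 + 2) = 1. Cover (t + 2): set t=-2, get Q = 5/(-2 - 3) = -1.
Result: 1/(t - 3) - 1/(t + 2)


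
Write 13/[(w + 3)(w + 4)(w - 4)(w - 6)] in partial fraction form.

Using Heaviside cover-up: (13/63)/(w + 3) - (13/80)/(w + 4) - (13/112)/(w - 4) + (13/180)/(w - 6)


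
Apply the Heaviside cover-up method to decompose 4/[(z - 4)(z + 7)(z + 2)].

Cover (z - 4), z=4: P = 4/[(4 + 7)(4 + 2)] = 2/33. Cover (z + 7), z=-7: Q = 4/[(-7 - 4)(-7 + 2)] = 4/55. Cover (z + 2), z=-2: R = 4/[(-2 - 4)(-2 + 7)] = -2/15.
Result: (2/33)/(z - 4) + (4/55)/(z + 7) - (2/15)/(z + 2)


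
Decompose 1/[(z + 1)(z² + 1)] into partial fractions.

Cover-up at z = -1: α = 1/((-1)² + 1) = 1/2. Then β = -α = -1/2, γ = -α·(0 - 1) = 1/2
Result: (1/2)/(z + 1) - ((1/2)z - 1/2)/(z² + 1)


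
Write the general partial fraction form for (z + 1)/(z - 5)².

Repeated linear factor: A/(z - 5) + B/(z - 5)²


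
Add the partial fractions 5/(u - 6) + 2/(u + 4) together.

Common denominator (u - 6)(u + 4). Numerator: 5(u + 4) + 2(u - 6) = (5u + 20) + (2u - 12) = 7u + 8
Result: (7u + 8)/[(u - 6)(u + 4)]


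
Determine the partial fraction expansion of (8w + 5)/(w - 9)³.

(8w + 5) = A(w - 9)² + B(w - 9) + C. At w = 9: C = 8·9 + 5 = 77. Coefficients: A = 0, B = 8
Result: 8/(w - 9)² + 77/(w - 9)³


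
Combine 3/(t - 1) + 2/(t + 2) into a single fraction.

Common denominator (t - 1)(t + 2). Numerator: 3(t + 2) + 2(t - 1) = (3t + 6) + (2t - 2) = 5t + 4
Result: (5t + 4)/[(t - 1)(t + 2)]


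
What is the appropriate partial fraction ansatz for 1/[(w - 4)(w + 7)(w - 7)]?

Three distinct linear factors: A/(w - 4) + B/(w + 7) + C/(w - 7)


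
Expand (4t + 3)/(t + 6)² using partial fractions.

(4t + 3) = α(t + 6) + β. At t = -6: β = 4·(-6) + 3 = -21. Coeff of t: α = 4
Result: 4/(t + 6) - 21/(t + 6)²


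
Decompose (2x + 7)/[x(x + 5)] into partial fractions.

At x=0: P = (2·0 + 7)/(0 + 5) = 7/5. At x=-5: Q = (2·(-5) + 7)/(-5 - 0) = 3/5
Result: (7/5)/x + (3/5)/(x + 5)


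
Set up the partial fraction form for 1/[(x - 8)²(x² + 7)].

Repeated linear + quadratic: α/(x - 8) + β/(x - 8)² + (γx + δ)/(x² + 7)


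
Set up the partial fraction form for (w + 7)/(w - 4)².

Repeated linear factor: α/(w - 4) + β/(w - 4)²


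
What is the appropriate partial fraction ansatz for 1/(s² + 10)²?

Repeated quadratic factor: (αs + β)/(s² + 10) + (γs + δ)/(s² + 10)²


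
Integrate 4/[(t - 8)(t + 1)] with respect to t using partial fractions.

Decompose: 4/[(t - 8)(t + 1)] = (4/9)/(t - 8) - (4/9)/(t + 1). Integrate each term: (4/9) ln|(t - 8)| - (4/9) ln|(t + 1)| + C


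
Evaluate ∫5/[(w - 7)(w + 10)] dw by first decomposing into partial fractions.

Decompose: 5/[(w - 7)(w + 10)] = (5/17)/(w - 7) - (5/17)/(w + 10). Integrate each term: (5/17) ln|(w - 7)| - (5/17) ln|(w + 10)| + C


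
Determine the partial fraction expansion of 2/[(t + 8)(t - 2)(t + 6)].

Using cover-up method: A = 1/10, B = 1/40, C = -1/8
Result: (1/10)/(t + 8) + (1/40)/(t - 2) - (1/8)/(t + 6)


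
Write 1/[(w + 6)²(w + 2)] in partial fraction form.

Cover-up at w=-2: R = 1/(-2 + 6)² = 1/16. Cover-up at w=-6: Q = 1/(-6 + 2) = -1/4. Comparing w² coeff: P = -R = -1/16
Result: (-1/16)/(w + 6) - (1/4)/(w + 6)² + (1/16)/(w + 2)


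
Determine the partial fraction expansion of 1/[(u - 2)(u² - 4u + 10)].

Cover-up at u = 2: P = 1/(2² - 4·2 + 10) = 1/6. Then Q = -P = -1/6, R = -P·(-4 + 2) = 1/3
Result: (1/6)/(u - 2) - ((1/6)u - 1/3)/(u² - 4u + 10)


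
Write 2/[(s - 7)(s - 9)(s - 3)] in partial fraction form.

Using cover-up method: α = -1/4, β = 1/6, γ = 1/12
Result: (-1/4)/(s - 7) + (1/6)/(s - 9) + (1/12)/(s - 3)


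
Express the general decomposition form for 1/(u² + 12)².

Repeated quadratic factor: (Au + B)/(u² + 12) + (Cu + D)/(u² + 12)²


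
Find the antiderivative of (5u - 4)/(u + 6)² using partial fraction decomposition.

Decompose: P = 5, Q = 5·(-6) - 4 = -34, so (5u - 4)/(u + 6)² = 5/(u + 6) - 34/(u + 6)². Integrate: ∫ P/(u + 6) du = 5 ln|(u + 6)|; ∫ Q/(u + 6)² du = 34/(u + 6). Sum: 5 ln|(u + 6)| + 34/(u + 6) + C


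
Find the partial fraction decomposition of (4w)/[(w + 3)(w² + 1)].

At w=-3: α = (4·(-3) + 0)/((-3)² + 1) = -6/5. β = -α = 6/5, γ = 4 - (-3)·α = 2/5
Result: (-6/5)/(w + 3) + ((6/5)w + 2/5)/(w² + 1)


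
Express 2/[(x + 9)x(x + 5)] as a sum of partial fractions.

Using cover-up method: P = 1/18, Q = 2/45, R = -1/10
Result: (1/18)/(x + 9) + (2/45)/x - (1/10)/(x + 5)


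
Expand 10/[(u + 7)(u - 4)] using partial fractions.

10/(u + 7)(u - 4) = α/(u + 7) + β/(u - 4). α = 10/(-7 - 4) = -10/11, β = 10/(4 + 7) = 10/11
Result: (-10/11)/(u + 7) + (10/11)/(u - 4)


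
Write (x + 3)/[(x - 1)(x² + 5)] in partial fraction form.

At x=1: P = (1·1 + 3)/(1² + 5) = 2/3. Q = -P = -2/3, R = 1 - 1·P = 1/3
Result: (2/3)/(x - 1) - ((2/3)x - 1/3)/(x² + 5)


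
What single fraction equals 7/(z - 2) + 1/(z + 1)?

Common denominator (z - 2)(z + 1). Numerator: 7(z + 1) + 1(z - 2) = (7z + 7) + (z - 2) = 8z + 5
Result: (8z + 5)/[(z - 2)(z + 1)]


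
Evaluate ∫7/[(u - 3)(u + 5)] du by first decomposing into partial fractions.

Decompose: 7/[(u - 3)(u + 5)] = (7/8)/(u - 3) - (7/8)/(u + 5). Integrate each term: (7/8) ln|(u - 3)| - (7/8) ln|(u + 5)| + C


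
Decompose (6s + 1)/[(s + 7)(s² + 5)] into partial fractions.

At s=-7: A = (6·(-7) + 1)/((-7)² + 5) = -41/54. B = -A = 41/54, C = 6 - (-7)·A = 37/54
Result: (-41/54)/(s + 7) + ((41/54)s + 37/54)/(s² + 5)


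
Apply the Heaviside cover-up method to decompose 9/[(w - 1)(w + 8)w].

Cover (w - 1), w=1: α = 9/[(1 + 8)(1 - 0)] = 1. Cover (w + 8), w=-8: β = 9/[(-8 - 1)(-8 - 0)] = 1/8. Cover w, w=0: γ = 9/[(0 - 1)(0 + 8)] = -9/8.
Result: 1/(w - 1) + (1/8)/(w + 8) - (9/8)/w
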